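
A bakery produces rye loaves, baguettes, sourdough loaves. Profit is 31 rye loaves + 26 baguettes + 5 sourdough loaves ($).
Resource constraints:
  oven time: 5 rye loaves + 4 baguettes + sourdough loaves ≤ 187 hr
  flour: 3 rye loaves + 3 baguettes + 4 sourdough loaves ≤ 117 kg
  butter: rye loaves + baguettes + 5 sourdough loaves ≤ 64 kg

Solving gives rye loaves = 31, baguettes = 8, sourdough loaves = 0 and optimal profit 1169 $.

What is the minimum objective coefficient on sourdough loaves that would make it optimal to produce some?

13

Check each constraint at x*: oven time 187/187 (tight); flour 117/117 (tight); butter 39/64 (slack 25).
By complementary slackness, y = 0 for the non-binding constraint.
The binding rows give the dual system: 5·y_oven time + 3·y_flour = 31 and 4·y_oven time + 3·y_flour = 26.
Solving: y_oven time = 5, y_flour = 2.
sourdough loaves enters the basis when its profit ≥ yᵀa₃ = 5·1 + 2·4 = 13.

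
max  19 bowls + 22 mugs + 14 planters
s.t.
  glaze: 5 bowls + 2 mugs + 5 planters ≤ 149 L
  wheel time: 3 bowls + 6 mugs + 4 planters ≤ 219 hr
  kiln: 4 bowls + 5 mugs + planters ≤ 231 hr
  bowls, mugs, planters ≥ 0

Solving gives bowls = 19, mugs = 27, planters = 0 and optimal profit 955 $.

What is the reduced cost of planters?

At the optimum: glaze uses 149 of 149 (binding); wheel time uses 219 of 219 (binding); kiln uses 211 of 231 (slack = 20).
By complementary slackness, y = 0 for the non-binding constraint.
The binding rows give the dual system: 5·y_glaze + 3·y_wheel time = 19 and 2·y_glaze + 6·y_wheel time = 22.
Solving: y_glaze = 2, y_wheel time = 3.
Reduced cost of planters: c₃ − yᵀa₃ = 14 − (2·5 + 3·4) = 14 − 22 = -8.

-8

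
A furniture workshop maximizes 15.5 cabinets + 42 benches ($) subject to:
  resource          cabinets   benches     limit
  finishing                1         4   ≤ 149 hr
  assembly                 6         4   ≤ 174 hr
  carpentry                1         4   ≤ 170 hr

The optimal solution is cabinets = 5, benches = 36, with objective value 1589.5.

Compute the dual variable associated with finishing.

9.5

Check each constraint at x*: finishing 149/149 (tight); assembly 174/174 (tight); carpentry 149/170 (slack 21).
Since carpentry is not tight, its dual is 0.
From A_Bᵀ y = c: 1·y_finishing + 6·y_assembly = 15.5; 4·y_finishing + 4·y_assembly = 42.
→ y_finishing = 9.5 and y_assembly = 1.
Shadow price of finishing = 9.5.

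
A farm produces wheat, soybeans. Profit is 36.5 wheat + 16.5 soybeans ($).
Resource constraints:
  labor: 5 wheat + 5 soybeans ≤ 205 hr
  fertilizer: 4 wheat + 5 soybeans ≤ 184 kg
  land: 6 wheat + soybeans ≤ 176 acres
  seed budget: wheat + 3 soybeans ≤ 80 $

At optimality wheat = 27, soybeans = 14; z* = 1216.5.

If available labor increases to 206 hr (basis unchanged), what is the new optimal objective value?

Binding: labor and land. Non-binding: fertilizer (6 unused), seed budget (11 unused).
Slack constraints have shadow price 0 (complementary slackness).
The binding rows give the dual system: 5·y_labor + 6·y_land = 36.5 and 5·y_labor + 1·y_land = 16.5.
Solving: y_labor = 2.5, y_land = 4.
Δz = y_labor·Δb = 2.5 × (1) = 2.5, so new z* = 1216.5 + 2.5 = 1219.

1219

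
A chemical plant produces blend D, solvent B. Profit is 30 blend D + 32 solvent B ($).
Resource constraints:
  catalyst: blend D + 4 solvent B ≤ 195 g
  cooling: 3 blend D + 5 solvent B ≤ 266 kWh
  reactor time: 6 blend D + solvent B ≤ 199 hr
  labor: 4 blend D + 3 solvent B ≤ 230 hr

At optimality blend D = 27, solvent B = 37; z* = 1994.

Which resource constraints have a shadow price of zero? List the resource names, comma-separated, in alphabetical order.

catalyst: 175/195 (slack 20)
cooling: 266/266 (binding)
reactor time: 199/199 (binding)
labor: 219/230 (slack 11)
By complementary slackness, a constraint with positive slack has shadow price 0 → catalyst, labor.

catalyst, labor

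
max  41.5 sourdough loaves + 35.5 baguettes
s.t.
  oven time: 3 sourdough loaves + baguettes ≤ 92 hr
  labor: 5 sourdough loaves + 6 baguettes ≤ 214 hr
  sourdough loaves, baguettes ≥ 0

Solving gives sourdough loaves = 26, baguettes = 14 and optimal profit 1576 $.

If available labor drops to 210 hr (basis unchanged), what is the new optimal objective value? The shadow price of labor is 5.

1556

Δb = -4, so new z* = 1576 + (5)·(-4) = 1576 − 20 = 1556.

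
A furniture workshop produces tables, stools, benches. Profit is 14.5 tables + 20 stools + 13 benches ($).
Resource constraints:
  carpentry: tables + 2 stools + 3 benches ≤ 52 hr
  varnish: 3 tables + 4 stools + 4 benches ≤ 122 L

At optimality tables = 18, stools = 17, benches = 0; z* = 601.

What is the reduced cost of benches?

At the optimum: carpentry uses 52 of 52 (binding); varnish uses 122 of 122 (binding).
Dual feasibility on the basic columns requires 1·y_carpentry + 3·y_varnish = 14.5, 2·y_carpentry + 4·y_varnish = 20.
→ y_carpentry = 1 and y_varnish = 4.5.
Reduced cost of benches: c₃ − yᵀa₃ = 13 − (1·3 + 4.5·4) = 13 − 21 = -8.

-8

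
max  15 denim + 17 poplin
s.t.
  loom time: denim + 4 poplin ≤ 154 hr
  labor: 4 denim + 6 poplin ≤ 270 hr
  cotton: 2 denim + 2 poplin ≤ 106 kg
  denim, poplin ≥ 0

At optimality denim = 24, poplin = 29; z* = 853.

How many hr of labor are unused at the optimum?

labor used = 4·24 + 6·29 = 270; slack = 270 − 270 = 0.

0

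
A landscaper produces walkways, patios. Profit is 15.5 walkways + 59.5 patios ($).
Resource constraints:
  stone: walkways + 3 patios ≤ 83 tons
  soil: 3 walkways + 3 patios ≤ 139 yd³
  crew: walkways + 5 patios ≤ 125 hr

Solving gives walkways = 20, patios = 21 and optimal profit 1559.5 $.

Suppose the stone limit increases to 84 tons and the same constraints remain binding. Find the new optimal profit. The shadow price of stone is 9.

1568.5

Δb = 1, so new z* = 1559.5 + (9)·(1) = 1559.5 + 9 = 1568.5.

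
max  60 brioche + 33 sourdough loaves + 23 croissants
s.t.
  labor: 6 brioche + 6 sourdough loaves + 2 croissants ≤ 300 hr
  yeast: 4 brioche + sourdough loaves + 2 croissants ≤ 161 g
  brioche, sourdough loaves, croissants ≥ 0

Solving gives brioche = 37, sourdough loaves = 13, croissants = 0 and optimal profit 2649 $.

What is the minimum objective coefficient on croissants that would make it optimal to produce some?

Both labor and yeast are binding at x*.
From A_Bᵀ y = c: 6·y_labor + 4·y_yeast = 60; 6·y_labor + 1·y_yeast = 33.
This yields shadow prices y_labor = 4, y_yeast = 9.
croissants enters the basis when its profit ≥ yᵀa₃ = 4·2 + 9·2 = 26.

26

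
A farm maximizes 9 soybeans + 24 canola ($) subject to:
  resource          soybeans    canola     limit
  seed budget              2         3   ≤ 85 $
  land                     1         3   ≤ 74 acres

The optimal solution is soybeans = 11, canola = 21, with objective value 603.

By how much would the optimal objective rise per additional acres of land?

Check each constraint at x*: seed budget 85/85 (tight); land 74/74 (tight).
From A_Bᵀ y = c: 2·y_seed budget + 1·y_land = 9; 3·y_seed budget + 3·y_land = 24.
Solving: y_seed budget = 1, y_land = 7.
Shadow price of land = 7.

7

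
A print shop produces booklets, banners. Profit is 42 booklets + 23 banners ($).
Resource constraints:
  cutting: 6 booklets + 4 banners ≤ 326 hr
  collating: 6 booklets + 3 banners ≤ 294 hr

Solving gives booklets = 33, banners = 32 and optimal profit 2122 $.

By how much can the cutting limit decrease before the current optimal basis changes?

32

Binding constraints: cutting, collating. The basis is B = [[6,4],[6,3]] with det -6.
Per unit decrease in cutting, x* moves by d = (0.5, -1).
The basis stays optimal until banners reaches 0; allowable decrease = 32 hr.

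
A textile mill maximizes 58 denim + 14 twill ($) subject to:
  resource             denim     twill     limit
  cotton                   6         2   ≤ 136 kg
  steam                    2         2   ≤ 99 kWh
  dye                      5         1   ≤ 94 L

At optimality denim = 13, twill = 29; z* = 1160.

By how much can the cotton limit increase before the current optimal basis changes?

7.5

Binding constraints: cotton, dye. The basis is B = [[6,2],[5,1]] with det -4.
Per unit increase in cotton, x* moves by d = (-0.25, 1.25).
The basis stays optimal until steam becomes binding; allowable increase = 7.5 kg.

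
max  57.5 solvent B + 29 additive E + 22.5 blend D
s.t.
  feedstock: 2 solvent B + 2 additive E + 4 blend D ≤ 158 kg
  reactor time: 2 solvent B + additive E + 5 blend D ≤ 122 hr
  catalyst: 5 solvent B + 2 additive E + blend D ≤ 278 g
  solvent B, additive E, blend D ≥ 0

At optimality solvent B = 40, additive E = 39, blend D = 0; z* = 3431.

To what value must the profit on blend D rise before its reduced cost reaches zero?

29.5

At the optimum: feedstock uses 158 of 158 (binding); reactor time uses 119 of 122 (slack = 3); catalyst uses 278 of 278 (binding).
By complementary slackness, y = 0 for the non-binding constraint.
The binding rows give the dual system: 2·y_feedstock + 5·y_catalyst = 57.5 and 2·y_feedstock + 2·y_catalyst = 29.
This yields shadow prices y_feedstock = 5, y_catalyst = 9.5.
blend D enters the basis when its profit ≥ yᵀa₃ = 5·4 + 9.5·1 = 29.5.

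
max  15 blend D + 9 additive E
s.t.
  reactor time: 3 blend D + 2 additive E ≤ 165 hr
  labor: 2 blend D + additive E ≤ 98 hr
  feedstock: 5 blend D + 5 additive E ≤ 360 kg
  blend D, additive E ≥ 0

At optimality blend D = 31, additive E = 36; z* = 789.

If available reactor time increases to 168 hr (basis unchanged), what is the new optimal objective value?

798

Binding: reactor time and labor. Non-binding: feedstock (25 unused).
Slack constraints have shadow price 0 (complementary slackness).
The binding rows give the dual system: 3·y_reactor time + 2·y_labor = 15 and 2·y_reactor time + 1·y_labor = 9.
→ y_reactor time = 3 and y_labor = 3.
Δz = y_reactor time·Δb = 3 × (3) = 9, so new z* = 789 + 9 = 798.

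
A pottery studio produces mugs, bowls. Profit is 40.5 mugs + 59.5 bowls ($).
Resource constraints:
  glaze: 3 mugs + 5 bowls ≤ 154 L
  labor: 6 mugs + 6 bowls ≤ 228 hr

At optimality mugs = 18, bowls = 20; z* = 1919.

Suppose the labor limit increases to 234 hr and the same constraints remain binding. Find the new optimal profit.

1931

Both glaze and labor are binding at x*.
From A_Bᵀ y = c: 3·y_glaze + 6·y_labor = 40.5; 5·y_glaze + 6·y_labor = 59.5.
This yields shadow prices y_glaze = 9.5, y_labor = 2.
Δz = y_labor·Δb = 2 × (6) = 12, so new z* = 1919 + 12 = 1931.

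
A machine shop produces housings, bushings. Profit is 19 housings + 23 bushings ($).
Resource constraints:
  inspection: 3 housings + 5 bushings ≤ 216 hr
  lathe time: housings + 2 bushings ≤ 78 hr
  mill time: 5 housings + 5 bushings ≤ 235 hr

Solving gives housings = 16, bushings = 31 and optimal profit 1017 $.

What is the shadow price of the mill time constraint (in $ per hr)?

At the optimum: inspection uses 203 of 216 (slack = 13); lathe time uses 78 of 78 (binding); mill time uses 235 of 235 (binding).
Slack constraints have shadow price 0 (complementary slackness).
The binding rows give the dual system: 1·y_lathe time + 5·y_mill time = 19 and 2·y_lathe time + 5·y_mill time = 23.
Solving: y_lathe time = 4, y_mill time = 3.
Shadow price of mill time = 3.

3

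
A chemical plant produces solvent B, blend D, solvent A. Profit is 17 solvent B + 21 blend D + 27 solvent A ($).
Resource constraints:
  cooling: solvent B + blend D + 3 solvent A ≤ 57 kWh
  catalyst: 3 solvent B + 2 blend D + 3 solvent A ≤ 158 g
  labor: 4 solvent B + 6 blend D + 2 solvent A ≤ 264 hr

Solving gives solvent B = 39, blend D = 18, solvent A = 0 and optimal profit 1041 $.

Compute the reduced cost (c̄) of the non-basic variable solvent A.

Check each constraint at x*: cooling 57/57 (tight); catalyst 153/158 (slack 5); labor 264/264 (tight).
By complementary slackness, y = 0 for the non-binding constraint.
The binding rows give the dual system: 1·y_cooling + 4·y_labor = 17 and 1·y_cooling + 6·y_labor = 21.
→ y_cooling = 9 and y_labor = 2.
Reduced cost of solvent A: c₃ − yᵀa₃ = 27 − (9·3 + 2·2) = 27 − 31 = -4.

-4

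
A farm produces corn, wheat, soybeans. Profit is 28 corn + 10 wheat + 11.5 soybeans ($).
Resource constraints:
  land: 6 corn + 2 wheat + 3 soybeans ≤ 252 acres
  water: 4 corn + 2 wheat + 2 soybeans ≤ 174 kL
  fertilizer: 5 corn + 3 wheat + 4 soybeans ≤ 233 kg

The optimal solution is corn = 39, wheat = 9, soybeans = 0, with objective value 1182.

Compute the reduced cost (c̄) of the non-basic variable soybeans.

Check each constraint at x*: land 252/252 (tight); water 174/174 (tight); fertilizer 222/233 (slack 11).
Slack constraints have shadow price 0 (complementary slackness).
The binding rows give the dual system: 6·y_land + 4·y_water = 28 and 2·y_land + 2·y_water = 10.
Solving: y_land = 4, y_water = 1.
Reduced cost of soybeans: c₃ − yᵀa₃ = 11.5 − (4·3 + 1·2) = 11.5 − 14 = -2.5.

-2.5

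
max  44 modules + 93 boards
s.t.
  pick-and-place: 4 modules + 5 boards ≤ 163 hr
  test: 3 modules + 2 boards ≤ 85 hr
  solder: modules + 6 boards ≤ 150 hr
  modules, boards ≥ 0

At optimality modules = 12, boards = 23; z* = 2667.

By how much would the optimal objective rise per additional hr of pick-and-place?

9

Binding: pick-and-place and solder. Non-binding: test (3 unused).
By complementary slackness, y = 0 for the non-binding constraint.
Dual feasibility on the basic columns requires 4·y_pick-and-place + 1·y_solder = 44, 5·y_pick-and-place + 6·y_solder = 93.
→ y_pick-and-place = 9 and y_solder = 8.
Shadow price of pick-and-place = 9.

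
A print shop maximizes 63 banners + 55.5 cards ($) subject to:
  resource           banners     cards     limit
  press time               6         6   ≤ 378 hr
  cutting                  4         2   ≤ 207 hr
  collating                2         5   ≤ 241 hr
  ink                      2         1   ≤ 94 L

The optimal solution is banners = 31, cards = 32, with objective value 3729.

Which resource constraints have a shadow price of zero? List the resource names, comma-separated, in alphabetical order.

collating, cutting

press time: 378/378 (binding)
cutting: 188/207 (slack 19)
collating: 222/241 (slack 19)
ink: 94/94 (binding)
By complementary slackness, a constraint with positive slack has shadow price 0 → collating, cutting.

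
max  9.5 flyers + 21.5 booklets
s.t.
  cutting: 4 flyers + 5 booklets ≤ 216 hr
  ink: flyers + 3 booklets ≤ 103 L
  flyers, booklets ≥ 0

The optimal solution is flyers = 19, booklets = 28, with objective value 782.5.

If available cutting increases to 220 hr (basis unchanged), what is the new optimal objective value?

Both cutting and ink are binding at x*.
Dual feasibility on the basic columns requires 4·y_cutting + 1·y_ink = 9.5, 5·y_cutting + 3·y_ink = 21.5.
This yields shadow prices y_cutting = 1, y_ink = 5.5.
Δz = y_cutting·Δb = 1 × (4) = 4, so new z* = 782.5 + 4 = 786.5.

786.5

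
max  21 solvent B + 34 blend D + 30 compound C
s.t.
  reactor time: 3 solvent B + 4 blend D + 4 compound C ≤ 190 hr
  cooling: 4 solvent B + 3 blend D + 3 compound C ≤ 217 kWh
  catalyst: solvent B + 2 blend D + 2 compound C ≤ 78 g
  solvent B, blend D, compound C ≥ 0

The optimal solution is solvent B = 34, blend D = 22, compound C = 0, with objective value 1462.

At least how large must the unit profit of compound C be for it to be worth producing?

34

Check each constraint at x*: reactor time 190/190 (tight); cooling 202/217 (slack 15); catalyst 78/78 (tight).
Since cooling is not tight, its dual is 0.
Dual feasibility on the basic columns requires 3·y_reactor time + 1·y_catalyst = 21, 4·y_reactor time + 2·y_catalyst = 34.
This yields shadow prices y_reactor time = 4, y_catalyst = 9.
compound C enters the basis when its profit ≥ yᵀa₃ = 4·4 + 9·2 = 34.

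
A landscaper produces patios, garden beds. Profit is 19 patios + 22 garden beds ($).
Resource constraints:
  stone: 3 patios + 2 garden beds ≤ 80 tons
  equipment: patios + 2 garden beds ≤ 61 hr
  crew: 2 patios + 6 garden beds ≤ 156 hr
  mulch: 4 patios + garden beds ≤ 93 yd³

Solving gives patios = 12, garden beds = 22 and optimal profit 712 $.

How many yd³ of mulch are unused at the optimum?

23

mulch used = 4·12 + 1·22 = 70; slack = 93 − 70 = 23.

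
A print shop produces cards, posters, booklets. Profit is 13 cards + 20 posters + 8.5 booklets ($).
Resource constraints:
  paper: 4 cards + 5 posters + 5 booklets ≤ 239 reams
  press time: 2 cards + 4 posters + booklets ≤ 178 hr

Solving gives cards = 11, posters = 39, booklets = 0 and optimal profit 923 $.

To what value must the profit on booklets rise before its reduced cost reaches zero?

Both paper and press time are binding at x*.
Dual feasibility on the basic columns requires 4·y_paper + 2·y_press time = 13, 5·y_paper + 4·y_press time = 20.
→ y_paper = 2 and y_press time = 2.5.
booklets enters the basis when its profit ≥ yᵀa₃ = 2·5 + 2.5·1 = 12.5.

12.5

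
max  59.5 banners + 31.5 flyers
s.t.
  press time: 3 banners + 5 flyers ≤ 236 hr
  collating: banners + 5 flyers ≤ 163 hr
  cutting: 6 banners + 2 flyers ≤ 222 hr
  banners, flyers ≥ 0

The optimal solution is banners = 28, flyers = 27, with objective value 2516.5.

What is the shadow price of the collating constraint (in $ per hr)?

2.5

Check each constraint at x*: press time 219/236 (slack 17); collating 163/163 (tight); cutting 222/222 (tight).
Since press time is not tight, its dual is 0.
From A_Bᵀ y = c: 1·y_collating + 6·y_cutting = 59.5; 5·y_collating + 2·y_cutting = 31.5.
→ y_collating = 2.5 and y_cutting = 9.5.
Shadow price of collating = 2.5.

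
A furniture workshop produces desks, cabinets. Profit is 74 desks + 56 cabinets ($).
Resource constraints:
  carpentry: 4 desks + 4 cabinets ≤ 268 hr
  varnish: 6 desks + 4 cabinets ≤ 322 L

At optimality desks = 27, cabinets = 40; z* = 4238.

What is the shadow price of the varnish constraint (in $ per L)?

9

Both carpentry and varnish are binding at x*.
Dual feasibility on the basic columns requires 4·y_carpentry + 6·y_varnish = 74, 4·y_carpentry + 4·y_varnish = 56.
Solving: y_carpentry = 5, y_varnish = 9.
Shadow price of varnish = 9.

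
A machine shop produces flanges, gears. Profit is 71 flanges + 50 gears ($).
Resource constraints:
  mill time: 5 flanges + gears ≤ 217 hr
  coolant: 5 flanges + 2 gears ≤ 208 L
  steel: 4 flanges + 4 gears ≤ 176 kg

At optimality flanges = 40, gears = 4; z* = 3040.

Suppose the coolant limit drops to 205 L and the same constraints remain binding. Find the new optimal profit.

Binding: coolant and steel. Non-binding: mill time (13 unused).
Since mill time is not tight, its dual is 0.
Dual feasibility on the basic columns requires 5·y_coolant + 4·y_steel = 71, 2·y_coolant + 4·y_steel = 50.
→ y_coolant = 7 and y_steel = 9.
Δz = y_coolant·Δb = 7 × (-3) = -21, so new z* = 3040 − 21 = 3019.

3019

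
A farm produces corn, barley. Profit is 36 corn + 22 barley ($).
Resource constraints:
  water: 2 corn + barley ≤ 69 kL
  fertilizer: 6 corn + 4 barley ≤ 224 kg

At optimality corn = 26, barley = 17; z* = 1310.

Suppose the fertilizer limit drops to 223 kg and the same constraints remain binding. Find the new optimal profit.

Both water and fertilizer are binding at x*.
The binding rows give the dual system: 2·y_water + 6·y_fertilizer = 36 and 1·y_water + 4·y_fertilizer = 22.
→ y_water = 6 and y_fertilizer = 4.
Δz = y_fertilizer·Δb = 4 × (-1) = -4, so new z* = 1310 − 4 = 1306.

1306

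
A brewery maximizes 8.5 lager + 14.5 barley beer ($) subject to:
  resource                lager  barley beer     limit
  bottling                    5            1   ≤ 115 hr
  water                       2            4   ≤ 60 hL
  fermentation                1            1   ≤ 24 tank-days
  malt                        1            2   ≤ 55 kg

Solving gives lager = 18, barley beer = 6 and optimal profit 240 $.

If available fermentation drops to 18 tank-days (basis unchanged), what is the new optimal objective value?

225

Binding: water and fermentation. Non-binding: bottling (19 unused), malt (25 unused).
By complementary slackness, y = 0 for the non-binding constraints.
From A_Bᵀ y = c: 2·y_water + 1·y_fermentation = 8.5; 4·y_water + 1·y_fermentation = 14.5.
This yields shadow prices y_water = 3, y_fermentation = 2.5.
Δz = y_fermentation·Δb = 2.5 × (-6) = -15, so new z* = 240 − 15 = 225.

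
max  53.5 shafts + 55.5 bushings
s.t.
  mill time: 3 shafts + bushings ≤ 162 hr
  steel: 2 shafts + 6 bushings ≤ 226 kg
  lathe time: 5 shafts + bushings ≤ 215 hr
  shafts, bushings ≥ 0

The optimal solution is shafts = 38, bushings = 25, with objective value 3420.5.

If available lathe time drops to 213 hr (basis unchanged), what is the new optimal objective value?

3405.5

At the optimum: mill time uses 139 of 162 (slack = 23); steel uses 226 of 226 (binding); lathe time uses 215 of 215 (binding).
By complementary slackness, y = 0 for the non-binding constraint.
From A_Bᵀ y = c: 2·y_steel + 5·y_lathe time = 53.5; 6·y_steel + 1·y_lathe time = 55.5.
This yields shadow prices y_steel = 8, y_lathe time = 7.5.
Δz = y_lathe time·Δb = 7.5 × (-2) = -15, so new z* = 3420.5 − 15 = 3405.5.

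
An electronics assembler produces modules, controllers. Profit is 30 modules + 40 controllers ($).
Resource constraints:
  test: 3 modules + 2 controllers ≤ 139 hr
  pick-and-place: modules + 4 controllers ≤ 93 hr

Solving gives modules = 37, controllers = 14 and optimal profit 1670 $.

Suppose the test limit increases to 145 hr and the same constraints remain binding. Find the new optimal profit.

1718

At the optimum: test uses 139 of 139 (binding); pick-and-place uses 93 of 93 (binding).
The binding rows give the dual system: 3·y_test + 1·y_pick-and-place = 30 and 2·y_test + 4·y_pick-and-place = 40.
→ y_test = 8 and y_pick-and-place = 6.
Δz = y_test·Δb = 8 × (6) = 48, so new z* = 1670 + 48 = 1718.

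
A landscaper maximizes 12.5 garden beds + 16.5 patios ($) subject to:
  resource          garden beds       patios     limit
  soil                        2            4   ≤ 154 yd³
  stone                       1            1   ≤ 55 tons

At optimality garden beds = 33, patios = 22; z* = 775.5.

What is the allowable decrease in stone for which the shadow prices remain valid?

16.5

Binding constraints: soil, stone. The basis is B = [[2,4],[1,1]] with det -2.
Per unit decrease in stone, x* moves by d = (-2, 1).
The basis stays optimal until garden beds reaches 0; allowable decrease = 16.5 tons.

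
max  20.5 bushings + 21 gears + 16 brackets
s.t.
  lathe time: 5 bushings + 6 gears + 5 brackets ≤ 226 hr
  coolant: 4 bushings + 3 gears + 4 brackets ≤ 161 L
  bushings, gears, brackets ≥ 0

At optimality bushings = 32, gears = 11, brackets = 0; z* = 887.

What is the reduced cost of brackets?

-4.5

Check each constraint at x*: lathe time 226/226 (tight); coolant 161/161 (tight).
From A_Bᵀ y = c: 5·y_lathe time + 4·y_coolant = 20.5; 6·y_lathe time + 3·y_coolant = 21.
Solving: y_lathe time = 2.5, y_coolant = 2.
Reduced cost of brackets: c₃ − yᵀa₃ = 16 − (2.5·5 + 2·4) = 16 − 20.5 = -4.5.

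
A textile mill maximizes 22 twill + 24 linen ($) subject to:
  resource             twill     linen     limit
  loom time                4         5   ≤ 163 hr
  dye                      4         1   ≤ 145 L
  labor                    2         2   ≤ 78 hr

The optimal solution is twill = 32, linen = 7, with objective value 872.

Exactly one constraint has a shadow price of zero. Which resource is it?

loom time: 163/163 (binding)
dye: 135/145 (slack 10)
labor: 78/78 (binding)
By complementary slackness, a constraint with positive slack has shadow price 0 → dye.

dye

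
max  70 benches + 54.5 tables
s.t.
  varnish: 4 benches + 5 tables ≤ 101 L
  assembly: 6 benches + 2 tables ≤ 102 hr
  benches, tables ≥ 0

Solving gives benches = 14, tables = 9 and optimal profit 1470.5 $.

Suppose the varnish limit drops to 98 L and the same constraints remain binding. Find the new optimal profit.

1445

At the optimum: varnish uses 101 of 101 (binding); assembly uses 102 of 102 (binding).
From A_Bᵀ y = c: 4·y_varnish + 6·y_assembly = 70; 5·y_varnish + 2·y_assembly = 54.5.
This yields shadow prices y_varnish = 8.5, y_assembly = 6.
Δz = y_varnish·Δb = 8.5 × (-3) = -25.5, so new z* = 1470.5 − 25.5 = 1445.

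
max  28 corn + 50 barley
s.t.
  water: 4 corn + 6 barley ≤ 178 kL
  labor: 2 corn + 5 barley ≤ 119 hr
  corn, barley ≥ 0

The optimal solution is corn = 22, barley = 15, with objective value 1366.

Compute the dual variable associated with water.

5

At the optimum: water uses 178 of 178 (binding); labor uses 119 of 119 (binding).
The binding rows give the dual system: 4·y_water + 2·y_labor = 28 and 6·y_water + 5·y_labor = 50.
→ y_water = 5 and y_labor = 4.
Shadow price of water = 5.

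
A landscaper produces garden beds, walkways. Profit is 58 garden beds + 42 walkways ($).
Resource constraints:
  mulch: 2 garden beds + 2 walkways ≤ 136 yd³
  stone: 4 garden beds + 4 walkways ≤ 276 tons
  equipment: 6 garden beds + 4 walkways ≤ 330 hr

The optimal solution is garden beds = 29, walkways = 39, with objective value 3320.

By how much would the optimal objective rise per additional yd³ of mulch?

Binding: mulch and equipment. Non-binding: stone (4 unused).
By complementary slackness, y = 0 for the non-binding constraint.
Dual feasibility on the basic columns requires 2·y_mulch + 6·y_equipment = 58, 2·y_mulch + 4·y_equipment = 42.
This yields shadow prices y_mulch = 5, y_equipment = 8.
Shadow price of mulch = 5.

5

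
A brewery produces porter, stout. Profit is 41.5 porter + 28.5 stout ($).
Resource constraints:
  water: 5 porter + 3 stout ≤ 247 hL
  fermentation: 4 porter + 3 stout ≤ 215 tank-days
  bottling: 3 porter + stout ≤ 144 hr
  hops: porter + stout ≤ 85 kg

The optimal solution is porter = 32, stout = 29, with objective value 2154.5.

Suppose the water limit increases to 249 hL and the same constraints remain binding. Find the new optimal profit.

2161.5

Binding: water and fermentation. Non-binding: bottling (19 unused), hops (24 unused).
Since bottling, hops are not tight, their duals are 0.
From A_Bᵀ y = c: 5·y_water + 4·y_fermentation = 41.5; 3·y_water + 3·y_fermentation = 28.5.
This yields shadow prices y_water = 3.5, y_fermentation = 6.
Δz = y_water·Δb = 3.5 × (2) = 7, so new z* = 2154.5 + 7 = 2161.5.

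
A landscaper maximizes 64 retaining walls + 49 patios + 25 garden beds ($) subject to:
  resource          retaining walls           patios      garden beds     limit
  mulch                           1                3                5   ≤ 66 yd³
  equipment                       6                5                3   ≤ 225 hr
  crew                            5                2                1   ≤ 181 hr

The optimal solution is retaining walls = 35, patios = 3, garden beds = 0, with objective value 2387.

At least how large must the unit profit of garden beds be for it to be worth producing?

29

Check each constraint at x*: mulch 44/66 (slack 22); equipment 225/225 (tight); crew 181/181 (tight).
Slack constraints have shadow price 0 (complementary slackness).
The binding rows give the dual system: 6·y_equipment + 5·y_crew = 64 and 5·y_equipment + 2·y_crew = 49.
This yields shadow prices y_equipment = 9, y_crew = 2.
garden beds enters the basis when its profit ≥ yᵀa₃ = 9·3 + 2·1 = 29.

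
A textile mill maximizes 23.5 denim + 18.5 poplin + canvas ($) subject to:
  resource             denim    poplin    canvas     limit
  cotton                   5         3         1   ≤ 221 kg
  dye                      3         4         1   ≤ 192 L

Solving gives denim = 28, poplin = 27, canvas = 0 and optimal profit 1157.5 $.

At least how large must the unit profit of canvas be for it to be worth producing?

At the optimum: cotton uses 221 of 221 (binding); dye uses 192 of 192 (binding).
From A_Bᵀ y = c: 5·y_cotton + 3·y_dye = 23.5; 3·y_cotton + 4·y_dye = 18.5.
Solving: y_cotton = 3.5, y_dye = 2.
canvas enters the basis when its profit ≥ yᵀa₃ = 3.5·1 + 2·1 = 5.5.

5.5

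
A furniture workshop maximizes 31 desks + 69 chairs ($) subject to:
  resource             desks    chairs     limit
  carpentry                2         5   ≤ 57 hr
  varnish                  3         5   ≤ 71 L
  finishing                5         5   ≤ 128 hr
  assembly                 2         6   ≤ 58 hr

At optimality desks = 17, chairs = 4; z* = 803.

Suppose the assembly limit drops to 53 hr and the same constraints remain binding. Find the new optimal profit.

Binding: varnish and assembly. Non-binding: carpentry (3 unused), finishing (23 unused).
Slack constraints have shadow price 0 (complementary slackness).
Dual feasibility on the basic columns requires 3·y_varnish + 2·y_assembly = 31, 5·y_varnish + 6·y_assembly = 69.
Solving: y_varnish = 6, y_assembly = 6.5.
Δz = y_assembly·Δb = 6.5 × (-5) = -32.5, so new z* = 803 − 32.5 = 770.5.

770.5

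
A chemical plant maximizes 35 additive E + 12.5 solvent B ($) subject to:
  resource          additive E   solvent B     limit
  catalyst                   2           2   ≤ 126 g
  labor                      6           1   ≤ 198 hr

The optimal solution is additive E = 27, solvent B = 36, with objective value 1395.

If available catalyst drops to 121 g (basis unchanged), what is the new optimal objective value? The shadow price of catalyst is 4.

1375

Δb = -5, so new z* = 1395 + (4)·(-5) = 1395 − 20 = 1375.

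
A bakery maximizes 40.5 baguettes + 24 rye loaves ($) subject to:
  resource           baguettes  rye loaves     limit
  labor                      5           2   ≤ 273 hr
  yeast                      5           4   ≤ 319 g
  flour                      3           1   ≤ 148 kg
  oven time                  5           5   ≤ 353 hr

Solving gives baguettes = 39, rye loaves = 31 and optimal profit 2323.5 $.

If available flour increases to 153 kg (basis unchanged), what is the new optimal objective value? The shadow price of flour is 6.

2353.5

Δb = 5, so new z* = 2323.5 + (6)·(5) = 2323.5 + 30 = 2353.5.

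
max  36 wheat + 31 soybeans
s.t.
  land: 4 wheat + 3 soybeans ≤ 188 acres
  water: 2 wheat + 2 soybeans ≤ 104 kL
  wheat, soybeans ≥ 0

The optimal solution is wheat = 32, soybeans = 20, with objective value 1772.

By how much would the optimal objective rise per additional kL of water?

8

Check each constraint at x*: land 188/188 (tight); water 104/104 (tight).
Dual feasibility on the basic columns requires 4·y_land + 2·y_water = 36, 3·y_land + 2·y_water = 31.
→ y_land = 5 and y_water = 8.
Shadow price of water = 8.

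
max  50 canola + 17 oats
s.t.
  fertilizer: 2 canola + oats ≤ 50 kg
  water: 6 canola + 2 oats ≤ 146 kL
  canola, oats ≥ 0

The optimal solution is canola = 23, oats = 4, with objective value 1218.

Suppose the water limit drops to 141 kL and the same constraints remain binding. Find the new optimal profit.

1178

Check each constraint at x*: fertilizer 50/50 (tight); water 146/146 (tight).
Dual feasibility on the basic columns requires 2·y_fertilizer + 6·y_water = 50, 1·y_fertilizer + 2·y_water = 17.
→ y_fertilizer = 1 and y_water = 8.
Δz = y_water·Δb = 8 × (-5) = -40, so new z* = 1218 − 40 = 1178.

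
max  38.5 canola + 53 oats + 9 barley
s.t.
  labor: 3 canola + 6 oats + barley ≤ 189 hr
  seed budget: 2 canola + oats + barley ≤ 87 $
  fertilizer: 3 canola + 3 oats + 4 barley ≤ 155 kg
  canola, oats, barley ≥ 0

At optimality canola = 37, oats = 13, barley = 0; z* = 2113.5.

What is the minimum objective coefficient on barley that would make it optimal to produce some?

Check each constraint at x*: labor 189/189 (tight); seed budget 87/87 (tight); fertilizer 150/155 (slack 5).
Slack constraints have shadow price 0 (complementary slackness).
From A_Bᵀ y = c: 3·y_labor + 2·y_seed budget = 38.5; 6·y_labor + 1·y_seed budget = 53.
This yields shadow prices y_labor = 7.5, y_seed budget = 8.
barley enters the basis when its profit ≥ yᵀa₃ = 7.5·1 + 8·1 = 15.5.

15.5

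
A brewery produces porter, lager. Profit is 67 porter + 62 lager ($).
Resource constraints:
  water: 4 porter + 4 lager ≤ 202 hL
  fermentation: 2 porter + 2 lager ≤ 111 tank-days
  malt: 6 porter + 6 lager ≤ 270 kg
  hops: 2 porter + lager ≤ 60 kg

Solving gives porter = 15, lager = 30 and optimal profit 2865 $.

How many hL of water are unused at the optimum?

water used = 4·15 + 4·30 = 180; slack = 202 − 180 = 22.

22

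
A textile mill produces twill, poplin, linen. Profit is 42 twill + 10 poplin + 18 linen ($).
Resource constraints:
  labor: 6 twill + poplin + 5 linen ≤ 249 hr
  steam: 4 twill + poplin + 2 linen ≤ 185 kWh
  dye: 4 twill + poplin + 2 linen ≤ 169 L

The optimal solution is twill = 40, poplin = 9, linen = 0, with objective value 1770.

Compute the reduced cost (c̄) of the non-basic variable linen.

-5

At the optimum: labor uses 249 of 249 (binding); steam uses 169 of 185 (slack = 16); dye uses 169 of 169 (binding).
By complementary slackness, y = 0 for the non-binding constraint.
The binding rows give the dual system: 6·y_labor + 4·y_dye = 42 and 1·y_labor + 1·y_dye = 10.
Solving: y_labor = 1, y_dye = 9.
Reduced cost of linen: c₃ − yᵀa₃ = 18 − (1·5 + 9·2) = 18 − 23 = -5.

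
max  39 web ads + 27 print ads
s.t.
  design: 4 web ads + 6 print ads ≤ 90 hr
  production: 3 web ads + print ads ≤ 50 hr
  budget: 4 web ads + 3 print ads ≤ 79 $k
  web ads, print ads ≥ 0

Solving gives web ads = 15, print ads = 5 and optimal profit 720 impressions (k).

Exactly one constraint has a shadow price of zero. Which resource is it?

design: 90/90 (binding)
production: 50/50 (binding)
budget: 75/79 (slack 4)
By complementary slackness, a constraint with positive slack has shadow price 0 → budget.

budget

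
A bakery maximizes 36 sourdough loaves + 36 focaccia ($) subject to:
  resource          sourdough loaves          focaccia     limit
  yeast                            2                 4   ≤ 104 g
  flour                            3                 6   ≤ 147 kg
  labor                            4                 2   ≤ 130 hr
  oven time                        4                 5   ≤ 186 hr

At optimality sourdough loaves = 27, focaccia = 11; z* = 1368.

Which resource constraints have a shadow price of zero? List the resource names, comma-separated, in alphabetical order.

oven time, yeast

yeast: 98/104 (slack 6)
flour: 147/147 (binding)
labor: 130/130 (binding)
oven time: 163/186 (slack 23)
By complementary slackness, a constraint with positive slack has shadow price 0 → oven time, yeast.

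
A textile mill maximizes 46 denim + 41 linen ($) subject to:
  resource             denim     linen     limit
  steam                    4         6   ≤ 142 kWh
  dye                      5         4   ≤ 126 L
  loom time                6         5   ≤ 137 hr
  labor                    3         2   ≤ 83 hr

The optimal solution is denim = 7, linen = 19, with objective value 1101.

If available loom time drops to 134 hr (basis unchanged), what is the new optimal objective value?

Binding: steam and loom time. Non-binding: dye (15 unused), labor (24 unused).
Slack constraints have shadow price 0 (complementary slackness).
The binding rows give the dual system: 4·y_steam + 6·y_loom time = 46 and 6·y_steam + 5·y_loom time = 41.
→ y_steam = 1 and y_loom time = 7.
Δz = y_loom time·Δb = 7 × (-3) = -21, so new z* = 1101 − 21 = 1080.

1080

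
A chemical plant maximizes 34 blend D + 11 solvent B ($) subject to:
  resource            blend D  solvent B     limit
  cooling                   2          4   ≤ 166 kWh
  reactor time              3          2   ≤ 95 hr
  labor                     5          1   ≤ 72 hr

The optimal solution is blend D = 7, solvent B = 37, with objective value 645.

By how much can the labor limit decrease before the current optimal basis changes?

Binding constraints: reactor time, labor. The basis is B = [[3,2],[5,1]] with det -7.
Per unit decrease in labor, x* moves by d = (-0.2857, 0.4286).
The basis stays optimal until cooling becomes binding; allowable decrease = 3.5 hr.

3.5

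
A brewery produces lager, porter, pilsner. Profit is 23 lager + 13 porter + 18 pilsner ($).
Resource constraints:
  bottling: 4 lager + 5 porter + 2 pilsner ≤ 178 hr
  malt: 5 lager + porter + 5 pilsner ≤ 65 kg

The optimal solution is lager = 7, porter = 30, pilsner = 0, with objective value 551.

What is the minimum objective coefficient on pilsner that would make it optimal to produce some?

Both bottling and malt are binding at x*.
Dual feasibility on the basic columns requires 4·y_bottling + 5·y_malt = 23, 5·y_bottling + 1·y_malt = 13.
This yields shadow prices y_bottling = 2, y_malt = 3.
pilsner enters the basis when its profit ≥ yᵀa₃ = 2·2 + 3·5 = 19.

19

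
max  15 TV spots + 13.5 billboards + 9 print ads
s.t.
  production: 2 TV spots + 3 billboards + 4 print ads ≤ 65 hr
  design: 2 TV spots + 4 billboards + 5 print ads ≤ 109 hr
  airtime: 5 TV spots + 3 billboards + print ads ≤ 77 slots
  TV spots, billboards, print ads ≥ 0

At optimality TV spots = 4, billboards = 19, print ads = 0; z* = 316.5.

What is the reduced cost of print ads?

Check each constraint at x*: production 65/65 (tight); design 84/109 (slack 25); airtime 77/77 (tight).
Slack constraints have shadow price 0 (complementary slackness).
Dual feasibility on the basic columns requires 2·y_production + 5·y_airtime = 15, 3·y_production + 3·y_airtime = 13.5.
This yields shadow prices y_production = 2.5, y_airtime = 2.
Reduced cost of print ads: c₃ − yᵀa₃ = 9 − (2.5·4 + 2·1) = 9 − 12 = -3.

-3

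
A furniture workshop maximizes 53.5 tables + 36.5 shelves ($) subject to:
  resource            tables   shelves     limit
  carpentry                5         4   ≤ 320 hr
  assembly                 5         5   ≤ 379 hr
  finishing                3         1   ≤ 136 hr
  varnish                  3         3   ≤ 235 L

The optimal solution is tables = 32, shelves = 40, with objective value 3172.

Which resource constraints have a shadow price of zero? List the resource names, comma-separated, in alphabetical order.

carpentry: 320/320 (binding)
assembly: 360/379 (slack 19)
finishing: 136/136 (binding)
varnish: 216/235 (slack 19)
By complementary slackness, a constraint with positive slack has shadow price 0 → assembly, varnish.

assembly, varnish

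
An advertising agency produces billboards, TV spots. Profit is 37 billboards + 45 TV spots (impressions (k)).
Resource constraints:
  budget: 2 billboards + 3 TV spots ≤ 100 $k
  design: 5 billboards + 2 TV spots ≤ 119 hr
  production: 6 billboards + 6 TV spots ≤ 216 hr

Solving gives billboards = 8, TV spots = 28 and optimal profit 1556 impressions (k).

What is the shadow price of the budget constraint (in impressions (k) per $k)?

At the optimum: budget uses 100 of 100 (binding); design uses 96 of 119 (slack = 23); production uses 216 of 216 (binding).
By complementary slackness, y = 0 for the non-binding constraint.
From A_Bᵀ y = c: 2·y_budget + 6·y_production = 37; 3·y_budget + 6·y_production = 45.
This yields shadow prices y_budget = 8, y_production = 3.5.
Shadow price of budget = 8.

8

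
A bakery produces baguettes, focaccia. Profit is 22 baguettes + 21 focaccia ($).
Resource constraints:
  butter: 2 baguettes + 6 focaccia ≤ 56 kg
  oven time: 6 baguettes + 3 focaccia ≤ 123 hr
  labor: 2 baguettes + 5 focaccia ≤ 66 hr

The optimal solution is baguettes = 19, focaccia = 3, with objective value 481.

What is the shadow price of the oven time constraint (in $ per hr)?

At the optimum: butter uses 56 of 56 (binding); oven time uses 123 of 123 (binding); labor uses 53 of 66 (slack = 13).
Slack constraints have shadow price 0 (complementary slackness).
Dual feasibility on the basic columns requires 2·y_butter + 6·y_oven time = 22, 6·y_butter + 3·y_oven time = 21.
This yields shadow prices y_butter = 2, y_oven time = 3.
Shadow price of oven time = 3.

3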